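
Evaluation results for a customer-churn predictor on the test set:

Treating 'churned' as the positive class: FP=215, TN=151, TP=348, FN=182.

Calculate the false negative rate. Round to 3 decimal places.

FNR = FN/(FN+TP) = 182/(182+348) = 0.343

0.343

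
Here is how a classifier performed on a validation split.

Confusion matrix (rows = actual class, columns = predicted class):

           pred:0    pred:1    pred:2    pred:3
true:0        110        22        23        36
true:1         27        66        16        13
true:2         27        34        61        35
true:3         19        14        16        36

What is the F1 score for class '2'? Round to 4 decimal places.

Take TP from the diagonal, FP from the rest of the '2' prediction marginal, FN from the rest of the '2' actual marginal.
F1 score = 2·TP/(2·TP+FP+FN).
2: TP=61, FP=23+16+16=55, FN=27+34+35=96 → 122/273 = 0.44689

0.4469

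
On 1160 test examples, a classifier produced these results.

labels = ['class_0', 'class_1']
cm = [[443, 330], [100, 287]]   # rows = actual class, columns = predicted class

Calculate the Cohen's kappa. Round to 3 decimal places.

0.274

Observed agreement pₒ = trace/N = 730/1160 = 0.6293
Expected agreement pₑ = Σ (rowᵢ·colᵢ)/N² = (773·543 + 387·617)/1160² = 0.4894
κ = (pₒ − pₑ)/(1 − pₑ) = (0.6293 − 0.4894)/(1 − 0.4894) = 0.274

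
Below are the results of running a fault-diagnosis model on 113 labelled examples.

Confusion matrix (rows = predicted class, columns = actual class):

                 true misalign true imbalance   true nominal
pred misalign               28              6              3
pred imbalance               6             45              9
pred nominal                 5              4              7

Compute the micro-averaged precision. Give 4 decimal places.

0.7080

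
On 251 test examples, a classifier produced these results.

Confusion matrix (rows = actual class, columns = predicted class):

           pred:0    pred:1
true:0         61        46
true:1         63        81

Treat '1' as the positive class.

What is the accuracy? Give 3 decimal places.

0.566

Accuracy = (TP+TN)/N = (81+61)/251 = 0.566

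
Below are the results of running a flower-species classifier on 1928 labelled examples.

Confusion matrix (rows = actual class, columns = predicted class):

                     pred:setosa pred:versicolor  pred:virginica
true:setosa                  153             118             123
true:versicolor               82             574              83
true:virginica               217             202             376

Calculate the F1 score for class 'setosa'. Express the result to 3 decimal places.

0.362

F1 score = 2·TP/(2·TP+FP+FN).
setosa: TP=153, FP=82+217=299, FN=118+123=241 → 306/846 = 0.3617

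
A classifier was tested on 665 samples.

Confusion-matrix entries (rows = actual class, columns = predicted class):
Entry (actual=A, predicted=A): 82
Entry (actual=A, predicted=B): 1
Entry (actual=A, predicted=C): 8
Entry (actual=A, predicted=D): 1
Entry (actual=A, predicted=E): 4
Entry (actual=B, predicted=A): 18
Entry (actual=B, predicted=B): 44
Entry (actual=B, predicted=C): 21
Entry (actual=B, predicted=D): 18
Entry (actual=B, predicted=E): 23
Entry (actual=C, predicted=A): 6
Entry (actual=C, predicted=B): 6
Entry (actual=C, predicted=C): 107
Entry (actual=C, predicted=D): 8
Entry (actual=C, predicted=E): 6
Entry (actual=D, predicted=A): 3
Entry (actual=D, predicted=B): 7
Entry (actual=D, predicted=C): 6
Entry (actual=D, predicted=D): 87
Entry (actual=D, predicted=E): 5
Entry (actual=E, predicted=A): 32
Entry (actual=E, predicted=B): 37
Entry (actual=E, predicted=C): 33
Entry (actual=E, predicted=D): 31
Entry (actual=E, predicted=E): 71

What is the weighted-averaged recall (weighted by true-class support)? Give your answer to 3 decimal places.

Per-class recall (TP/(TP+FN)):
  A: TP=82, FN=1+8+1+4=14 → 82/96 = 0.8542
  B: TP=44, FN=18+21+18+23=80 → 44/124 = 0.3548
  C: TP=107, FN=6+6+8+6=26 → 107/133 = 0.8045
  D: TP=87, FN=3+7+6+5=21 → 87/108 = 0.8056
  E: TP=71, FN=32+37+33+31=133 → 71/204 = 0.3480
Weighted-recall = Σ (supportᵢ/N)·recallᵢ with N=665: (96/665)·0.8542 + (124/665)·0.3548 + (133/665)·0.8045 + (108/665)·0.8056 + (204/665)·0.3480 = 0.588

0.588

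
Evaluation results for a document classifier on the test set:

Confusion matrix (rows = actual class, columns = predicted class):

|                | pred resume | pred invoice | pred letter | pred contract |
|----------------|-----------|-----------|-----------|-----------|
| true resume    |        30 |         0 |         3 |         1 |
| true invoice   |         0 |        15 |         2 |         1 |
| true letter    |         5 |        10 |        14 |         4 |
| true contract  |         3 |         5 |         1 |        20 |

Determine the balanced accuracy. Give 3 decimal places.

Balanced accuracy = mean of per-class recall.
  resume: recall = 30/34 = 0.8824
  invoice: recall = 15/18 = 0.8333
  letter: recall = 14/33 = 0.4242
  contract: recall = 20/29 = 0.6897
Mean = (0.8824 + 0.8333 + 0.4242 + 0.6897) / 4 = 0.707

0.707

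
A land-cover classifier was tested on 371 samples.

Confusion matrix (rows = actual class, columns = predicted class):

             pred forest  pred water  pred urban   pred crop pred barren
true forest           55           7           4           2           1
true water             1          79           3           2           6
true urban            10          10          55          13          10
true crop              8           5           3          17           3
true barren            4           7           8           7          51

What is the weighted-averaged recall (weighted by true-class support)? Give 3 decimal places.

0.693

Per-class recall (TP/(TP+FN)):
  forest: TP=55, FN=7+4+2+1=14 → 55/69 = 0.7971
  water: TP=79, FN=1+3+2+6=12 → 79/91 = 0.8681
  urban: TP=55, FN=10+10+13+10=43 → 55/98 = 0.5612
  crop: TP=17, FN=8+5+3+3=19 → 17/36 = 0.4722
  barren: TP=51, FN=4+7+8+7=26 → 51/77 = 0.6623
Weighted-recall = Σ (supportᵢ/N)·recallᵢ with N=371: (69/371)·0.7971 + (91/371)·0.8681 + (98/371)·0.5612 + (36/371)·0.4722 + (77/371)·0.6623 = 0.693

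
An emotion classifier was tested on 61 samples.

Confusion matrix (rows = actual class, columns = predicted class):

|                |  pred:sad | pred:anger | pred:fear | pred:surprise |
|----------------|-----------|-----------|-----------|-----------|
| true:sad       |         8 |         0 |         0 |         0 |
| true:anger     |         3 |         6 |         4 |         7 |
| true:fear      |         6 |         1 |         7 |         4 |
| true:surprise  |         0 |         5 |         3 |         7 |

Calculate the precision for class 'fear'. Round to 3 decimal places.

One-vs-rest for 'fear': TP = diagonal; FP = other classes predicted 'fear'; FN = 'fear' predicted as other.
precision = TP/(TP+FP).
fear: TP=7, FP=0+4+3=7 → 7/14 = 0.5000

0.500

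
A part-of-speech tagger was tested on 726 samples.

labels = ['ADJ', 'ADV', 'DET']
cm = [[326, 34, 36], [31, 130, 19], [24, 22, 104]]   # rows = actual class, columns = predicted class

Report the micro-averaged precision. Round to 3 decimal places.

0.771

Micro-averaging pools counts across classes: ΣTP=560, ΣFP=166, ΣFN=166.
Micro-precision = TP/(TP+FP) on pooled counts = 0.771 (equals overall accuracy in single-label multiclass).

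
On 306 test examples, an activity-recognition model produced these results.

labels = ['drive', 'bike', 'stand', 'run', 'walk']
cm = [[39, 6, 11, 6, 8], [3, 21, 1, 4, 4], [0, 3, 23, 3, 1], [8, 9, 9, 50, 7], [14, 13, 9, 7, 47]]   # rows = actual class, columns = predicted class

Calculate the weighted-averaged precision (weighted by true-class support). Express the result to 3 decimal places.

Per-class precision (TP/(TP+FP)):
  drive: TP=39, FP=3+0+8+14=25 → 39/64 = 0.6094
  bike: TP=21, FP=6+3+9+13=31 → 21/52 = 0.4038
  stand: TP=23, FP=11+1+9+9=30 → 23/53 = 0.4340
  run: TP=50, FP=6+4+3+7=20 → 50/70 = 0.7143
  walk: TP=47, FP=8+4+1+7=20 → 47/67 = 0.7015
Weighted-precision = Σ (supportᵢ/N)·precisionᵢ with N=306: (70/306)·0.6094 + (33/306)·0.4038 + (30/306)·0.4340 + (83/306)·0.7143 + (90/306)·0.7015 = 0.626

0.626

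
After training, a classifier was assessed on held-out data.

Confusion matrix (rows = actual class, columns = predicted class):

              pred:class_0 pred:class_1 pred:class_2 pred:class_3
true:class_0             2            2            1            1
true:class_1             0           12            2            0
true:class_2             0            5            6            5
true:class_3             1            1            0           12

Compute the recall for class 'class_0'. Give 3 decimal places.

One-vs-rest for 'class_0': TP = diagonal; FP = other classes predicted 'class_0'; FN = 'class_0' predicted as other.
recall = TP/(TP+FN).
class_0: TP=2, FN=2+1+1=4 → 2/6 = 0.3333

0.333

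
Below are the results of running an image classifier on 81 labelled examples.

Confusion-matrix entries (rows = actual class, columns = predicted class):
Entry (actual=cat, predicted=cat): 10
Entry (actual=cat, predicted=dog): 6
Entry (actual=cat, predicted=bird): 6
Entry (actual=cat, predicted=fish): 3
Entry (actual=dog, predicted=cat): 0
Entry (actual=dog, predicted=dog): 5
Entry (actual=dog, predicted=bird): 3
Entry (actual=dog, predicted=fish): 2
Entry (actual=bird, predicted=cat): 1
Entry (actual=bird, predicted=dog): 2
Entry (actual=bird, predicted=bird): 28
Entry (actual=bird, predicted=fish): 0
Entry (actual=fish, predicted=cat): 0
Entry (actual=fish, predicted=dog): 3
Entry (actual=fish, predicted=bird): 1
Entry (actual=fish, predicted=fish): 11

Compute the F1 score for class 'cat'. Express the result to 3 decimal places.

0.556

One-vs-rest for 'cat': TP = diagonal; FP = other classes predicted 'cat'; FN = 'cat' predicted as other.
F1 score = 2·TP/(2·TP+FP+FN).
cat: TP=10, FP=0+1+0=1, FN=6+6+3=15 → 20/36 = 0.5556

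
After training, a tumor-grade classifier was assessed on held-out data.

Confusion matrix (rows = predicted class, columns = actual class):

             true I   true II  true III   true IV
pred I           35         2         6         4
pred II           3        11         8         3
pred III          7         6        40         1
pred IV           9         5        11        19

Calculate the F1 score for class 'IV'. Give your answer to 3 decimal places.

0.535

One-vs-rest for 'IV': TP = diagonal; FP = other classes predicted 'IV'; FN = 'IV' predicted as other.
F1 score = 2·TP/(2·TP+FP+FN).
IV: TP=19, FP=9+5+11=25, FN=4+3+1=8 → 38/71 = 0.5352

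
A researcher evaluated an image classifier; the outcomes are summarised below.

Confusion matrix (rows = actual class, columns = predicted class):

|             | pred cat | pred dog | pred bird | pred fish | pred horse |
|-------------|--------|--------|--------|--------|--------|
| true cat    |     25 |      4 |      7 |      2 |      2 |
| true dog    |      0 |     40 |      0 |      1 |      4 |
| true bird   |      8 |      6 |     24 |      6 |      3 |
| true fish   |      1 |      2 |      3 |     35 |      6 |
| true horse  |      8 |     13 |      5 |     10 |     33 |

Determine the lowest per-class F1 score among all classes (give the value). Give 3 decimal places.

Per-class F1 score (2·TP/(2·TP+FP+FN)):
  cat: TP=25, FP=0+8+1+8=17, FN=4+7+2+2=15 → 50/82 = 0.6098
  dog: TP=40, FP=4+6+2+13=25, FN=0+0+1+4=5 → 80/110 = 0.7273
  bird: TP=24, FP=7+0+3+5=15, FN=8+6+6+3=23 → 48/86 = 0.5581
  fish: TP=35, FP=2+1+6+10=19, FN=1+2+3+6=12 → 70/101 = 0.6931
  horse: TP=33, FP=2+4+3+6=15, FN=8+13+5+10=36 → 66/117 = 0.5641
Lowest is class 'bird' with F1 score = 0.558.

0.558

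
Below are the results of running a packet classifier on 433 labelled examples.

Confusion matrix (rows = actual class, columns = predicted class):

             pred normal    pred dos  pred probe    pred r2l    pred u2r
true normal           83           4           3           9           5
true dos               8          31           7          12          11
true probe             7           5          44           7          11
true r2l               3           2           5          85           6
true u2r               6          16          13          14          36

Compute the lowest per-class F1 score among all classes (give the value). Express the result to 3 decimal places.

Per-class F1 score (2·TP/(2·TP+FP+FN)):
  normal: TP=83, FP=8+7+3+6=24, FN=4+3+9+5=21 → 166/211 = 0.7867
  dos: TP=31, FP=4+5+2+16=27, FN=8+7+12+11=38 → 62/127 = 0.4882
  probe: TP=44, FP=3+7+5+13=28, FN=7+5+7+11=30 → 88/146 = 0.6027
  r2l: TP=85, FP=9+12+7+14=42, FN=3+2+5+6=16 → 170/228 = 0.7456
  u2r: TP=36, FP=5+11+11+6=33, FN=6+16+13+14=49 → 72/154 = 0.4675
Lowest is class 'u2r' with F1 score = 0.468.

0.468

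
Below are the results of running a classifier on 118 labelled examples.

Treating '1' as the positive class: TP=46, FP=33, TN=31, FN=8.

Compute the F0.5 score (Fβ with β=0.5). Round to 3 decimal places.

Fβ = (1+β²)·TP / ((1+β²)·TP + β²·FN + FP), with β²=1/4
= 1.25·46 / (1.25·46 + 0.25·8 + 33) = 0.622

0.622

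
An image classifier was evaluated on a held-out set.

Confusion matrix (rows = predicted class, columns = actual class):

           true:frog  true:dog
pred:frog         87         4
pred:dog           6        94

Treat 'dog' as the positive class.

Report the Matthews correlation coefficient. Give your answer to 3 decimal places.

MCC = (TP·TN − FP·FN) / √((TP+FP)(TP+FN)(TN+FP)(TN+FN))
Numerator = 94·87 − 6·4 = 8154
Denominator = √(100·98·93·91) = √82937400 = 9106.9973
MCC = 8154 / 9106.9973 = 0.895

0.895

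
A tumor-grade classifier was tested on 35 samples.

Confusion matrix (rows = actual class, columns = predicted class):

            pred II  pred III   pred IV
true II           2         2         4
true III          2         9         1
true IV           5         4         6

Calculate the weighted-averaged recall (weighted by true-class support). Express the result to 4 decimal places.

Per-class recall (TP/(TP+FN)):
  II: TP=2, FN=2+4=6 → 2/8 = 0.25000
  III: TP=9, FN=2+1=3 → 9/12 = 0.75000
  IV: TP=6, FN=5+4=9 → 6/15 = 0.40000
Weighted-recall = Σ (supportᵢ/N)·recallᵢ with N=35: (8/35)·0.25000 + (12/35)·0.75000 + (15/35)·0.40000 = 0.4857

0.4857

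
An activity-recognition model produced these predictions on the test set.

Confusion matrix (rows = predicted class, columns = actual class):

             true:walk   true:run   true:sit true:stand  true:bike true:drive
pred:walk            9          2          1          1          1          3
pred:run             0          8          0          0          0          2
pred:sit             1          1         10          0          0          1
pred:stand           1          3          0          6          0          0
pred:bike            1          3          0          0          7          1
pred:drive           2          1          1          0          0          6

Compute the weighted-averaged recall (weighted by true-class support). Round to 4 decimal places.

0.6389

Per-class recall (TP/(TP+FN)):
  walk: TP=9, FN=0+1+1+1+2=5 → 9/14 = 0.64286
  run: TP=8, FN=2+1+3+3+1=10 → 8/18 = 0.44444
  sit: TP=10, FN=1+0+0+0+1=2 → 10/12 = 0.83333
  stand: TP=6, FN=1+0+0+0+0=1 → 6/7 = 0.85714
  bike: TP=7, FN=1+0+0+0+0=1 → 7/8 = 0.87500
  drive: TP=6, FN=3+2+1+0+1=7 → 6/13 = 0.46154
Weighted-recall = Σ (supportᵢ/N)·recallᵢ with N=72: (14/72)·0.64286 + (18/72)·0.44444 + (12/72)·0.83333 + (7/72)·0.85714 + (8/72)·0.87500 + (13/72)·0.46154 = 0.6389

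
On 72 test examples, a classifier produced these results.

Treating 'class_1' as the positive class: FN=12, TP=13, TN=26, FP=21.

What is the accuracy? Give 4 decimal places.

Accuracy = (TP+TN)/N = (13+26)/72 = 0.5417

0.5417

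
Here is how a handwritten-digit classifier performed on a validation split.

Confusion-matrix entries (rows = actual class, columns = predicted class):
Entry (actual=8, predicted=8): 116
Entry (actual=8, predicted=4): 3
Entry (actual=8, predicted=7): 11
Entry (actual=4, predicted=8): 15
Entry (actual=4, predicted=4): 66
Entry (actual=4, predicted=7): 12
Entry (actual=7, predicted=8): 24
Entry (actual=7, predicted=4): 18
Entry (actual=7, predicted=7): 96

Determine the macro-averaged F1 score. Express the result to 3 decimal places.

0.765

Per-class F1 score (2·TP/(2·TP+FP+FN)):
  8: TP=116, FP=15+24=39, FN=3+11=14 → 232/285 = 0.8140
  4: TP=66, FP=3+18=21, FN=15+12=27 → 132/180 = 0.7333
  7: TP=96, FP=11+12=23, FN=24+18=42 → 192/257 = 0.7471
Macro-F1 score = mean = (0.8140 + 0.7333 + 0.7471) / 3 = 0.765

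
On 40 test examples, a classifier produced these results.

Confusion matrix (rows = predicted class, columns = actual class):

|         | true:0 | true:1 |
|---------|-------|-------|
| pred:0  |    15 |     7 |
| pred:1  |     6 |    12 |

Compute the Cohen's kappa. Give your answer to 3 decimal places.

0.347

Observed agreement pₒ = trace/N = 27/40 = 0.6750
Expected agreement pₑ = Σ (rowᵢ·colᵢ)/N² = (21·22 + 19·18)/40² = 0.5025
κ = (pₒ − pₑ)/(1 − pₑ) = (0.6750 − 0.5025)/(1 − 0.5025) = 0.347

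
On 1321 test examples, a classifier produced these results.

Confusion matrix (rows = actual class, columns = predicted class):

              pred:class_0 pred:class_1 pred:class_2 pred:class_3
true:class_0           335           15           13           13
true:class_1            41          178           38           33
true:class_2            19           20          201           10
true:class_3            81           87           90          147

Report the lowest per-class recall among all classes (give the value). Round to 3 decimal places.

Per-class recall (TP/(TP+FN)):
  class_0: TP=335, FN=15+13+13=41 → 335/376 = 0.8910
  class_1: TP=178, FN=41+38+33=112 → 178/290 = 0.6138
  class_2: TP=201, FN=19+20+10=49 → 201/250 = 0.8040
  class_3: TP=147, FN=81+87+90=258 → 147/405 = 0.3630
Lowest is class 'class_3' with recall = 0.363.

0.363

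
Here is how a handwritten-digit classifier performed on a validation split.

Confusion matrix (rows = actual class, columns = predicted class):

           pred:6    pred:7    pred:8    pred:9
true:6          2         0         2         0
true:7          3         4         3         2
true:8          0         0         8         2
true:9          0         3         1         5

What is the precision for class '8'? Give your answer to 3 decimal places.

Treat '8' as positive and all other classes as negative.
precision = TP/(TP+FP).
8: TP=8, FP=2+3+1=6 → 8/14 = 0.5714

0.571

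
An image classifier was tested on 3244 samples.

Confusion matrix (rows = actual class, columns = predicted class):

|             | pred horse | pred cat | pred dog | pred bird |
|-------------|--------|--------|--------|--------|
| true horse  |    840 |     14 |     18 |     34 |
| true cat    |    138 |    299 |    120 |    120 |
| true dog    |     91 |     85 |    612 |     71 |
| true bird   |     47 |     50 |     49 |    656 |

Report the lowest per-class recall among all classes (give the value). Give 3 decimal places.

Per-class recall (TP/(TP+FN)):
  horse: TP=840, FN=14+18+34=66 → 840/906 = 0.9272
  cat: TP=299, FN=138+120+120=378 → 299/677 = 0.4417
  dog: TP=612, FN=91+85+71=247 → 612/859 = 0.7125
  bird: TP=656, FN=47+50+49=146 → 656/802 = 0.8180
Lowest is class 'cat' with recall = 0.442.

0.442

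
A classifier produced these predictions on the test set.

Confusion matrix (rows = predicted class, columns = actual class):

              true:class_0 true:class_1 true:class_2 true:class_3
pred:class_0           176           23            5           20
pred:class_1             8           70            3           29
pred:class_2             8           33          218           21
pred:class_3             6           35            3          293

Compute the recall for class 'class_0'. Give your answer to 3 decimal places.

Take TP from the diagonal, FP from the rest of the 'class_0' prediction marginal, FN from the rest of the 'class_0' actual marginal.
recall = TP/(TP+FN).
class_0: TP=176, FN=8+8+6=22 → 176/198 = 0.8889

0.889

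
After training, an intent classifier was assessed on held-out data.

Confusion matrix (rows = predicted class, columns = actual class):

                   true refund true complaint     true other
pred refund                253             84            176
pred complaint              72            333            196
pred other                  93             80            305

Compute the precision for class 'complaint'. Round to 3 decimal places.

Treat 'complaint' as positive and all other classes as negative.
precision = TP/(TP+FP).
complaint: TP=333, FP=72+196=268 → 333/601 = 0.5541

0.554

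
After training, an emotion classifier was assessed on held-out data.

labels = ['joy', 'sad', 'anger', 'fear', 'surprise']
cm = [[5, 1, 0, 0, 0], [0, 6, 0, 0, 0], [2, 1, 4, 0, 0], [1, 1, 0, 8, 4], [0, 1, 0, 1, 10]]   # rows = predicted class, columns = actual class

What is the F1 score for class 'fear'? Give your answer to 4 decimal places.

F1 score = 2·TP/(2·TP+FP+FN).
fear: TP=8, FP=1+1+0+4=6, FN=0+0+0+1=1 → 16/23 = 0.69565

0.6957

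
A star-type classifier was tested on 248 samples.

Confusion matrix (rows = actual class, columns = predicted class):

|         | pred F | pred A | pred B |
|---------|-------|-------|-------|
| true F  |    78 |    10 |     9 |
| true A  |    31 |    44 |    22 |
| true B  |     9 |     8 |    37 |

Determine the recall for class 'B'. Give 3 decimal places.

0.685

Treat 'B' as positive and all other classes as negative.
recall = TP/(TP+FN).
B: TP=37, FN=9+8=17 → 37/54 = 0.6852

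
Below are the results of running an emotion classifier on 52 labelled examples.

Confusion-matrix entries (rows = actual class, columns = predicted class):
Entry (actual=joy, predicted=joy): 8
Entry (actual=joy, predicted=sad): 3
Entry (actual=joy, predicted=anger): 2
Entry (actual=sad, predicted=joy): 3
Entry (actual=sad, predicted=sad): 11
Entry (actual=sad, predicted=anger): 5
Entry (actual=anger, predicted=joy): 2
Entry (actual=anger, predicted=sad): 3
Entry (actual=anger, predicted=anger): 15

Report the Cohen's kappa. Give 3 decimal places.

Observed agreement pₒ = trace/N = 34/52 = 0.6538
Expected agreement pₑ = Σ (rowᵢ·colᵢ)/N² = (13·13 + 19·17 + 20·22)/52² = 0.3447
κ = (pₒ − pₑ)/(1 − pₑ) = (0.6538 − 0.3447)/(1 − 0.3447) = 0.472

0.472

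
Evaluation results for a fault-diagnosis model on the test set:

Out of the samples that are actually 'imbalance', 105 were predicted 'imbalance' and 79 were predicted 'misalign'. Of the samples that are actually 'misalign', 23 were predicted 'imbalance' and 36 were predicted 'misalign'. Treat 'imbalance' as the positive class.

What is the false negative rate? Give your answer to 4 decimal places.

FNR = FN/(FN+TP) = 79/(79+105) = 0.4293

0.4293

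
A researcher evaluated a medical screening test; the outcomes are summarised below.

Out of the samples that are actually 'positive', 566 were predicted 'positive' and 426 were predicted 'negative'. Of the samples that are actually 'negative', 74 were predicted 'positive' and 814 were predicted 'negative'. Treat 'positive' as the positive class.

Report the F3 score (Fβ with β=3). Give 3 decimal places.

0.592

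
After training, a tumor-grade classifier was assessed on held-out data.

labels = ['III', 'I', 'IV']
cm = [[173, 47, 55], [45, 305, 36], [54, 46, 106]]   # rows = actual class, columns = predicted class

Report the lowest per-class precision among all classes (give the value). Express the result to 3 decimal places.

0.538

Per-class precision (TP/(TP+FP)):
  III: TP=173, FP=45+54=99 → 173/272 = 0.6360
  I: TP=305, FP=47+46=93 → 305/398 = 0.7663
  IV: TP=106, FP=55+36=91 → 106/197 = 0.5381
Lowest is class 'IV' with precision = 0.538.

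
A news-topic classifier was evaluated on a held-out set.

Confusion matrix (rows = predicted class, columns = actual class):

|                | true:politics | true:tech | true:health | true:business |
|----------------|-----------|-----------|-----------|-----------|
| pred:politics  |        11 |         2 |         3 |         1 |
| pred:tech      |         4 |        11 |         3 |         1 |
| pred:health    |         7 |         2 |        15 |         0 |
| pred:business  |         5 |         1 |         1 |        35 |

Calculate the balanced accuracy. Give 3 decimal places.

Balanced accuracy = mean of per-class recall.
  politics: recall = 11/27 = 0.4074
  tech: recall = 11/16 = 0.6875
  health: recall = 15/22 = 0.6818
  business: recall = 35/37 = 0.9459
Mean = (0.4074 + 0.6875 + 0.6818 + 0.9459) / 4 = 0.681

0.681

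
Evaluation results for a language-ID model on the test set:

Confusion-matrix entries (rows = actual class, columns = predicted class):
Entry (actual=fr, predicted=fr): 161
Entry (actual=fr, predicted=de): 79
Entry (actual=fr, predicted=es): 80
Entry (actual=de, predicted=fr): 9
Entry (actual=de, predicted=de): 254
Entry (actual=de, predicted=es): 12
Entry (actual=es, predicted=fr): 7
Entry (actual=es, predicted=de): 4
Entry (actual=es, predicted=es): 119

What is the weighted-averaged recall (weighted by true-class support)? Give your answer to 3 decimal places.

0.737

Per-class recall (TP/(TP+FN)):
  fr: TP=161, FN=79+80=159 → 161/320 = 0.5031
  de: TP=254, FN=9+12=21 → 254/275 = 0.9236
  es: TP=119, FN=7+4=11 → 119/130 = 0.9154
Weighted-recall = Σ (supportᵢ/N)·recallᵢ with N=725: (320/725)·0.5031 + (275/725)·0.9236 + (130/725)·0.9154 = 0.737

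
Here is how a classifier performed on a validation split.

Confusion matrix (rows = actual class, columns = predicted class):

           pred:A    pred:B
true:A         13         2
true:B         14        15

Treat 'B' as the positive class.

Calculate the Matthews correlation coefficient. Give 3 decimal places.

0.374

MCC = (TP·TN − FP·FN) / √((TP+FP)(TP+FN)(TN+FP)(TN+FN))
Numerator = 15·13 − 2·14 = 167
Denominator = √(17·29·15·27) = √199665 = 446.8389
MCC = 167 / 446.8389 = 0.374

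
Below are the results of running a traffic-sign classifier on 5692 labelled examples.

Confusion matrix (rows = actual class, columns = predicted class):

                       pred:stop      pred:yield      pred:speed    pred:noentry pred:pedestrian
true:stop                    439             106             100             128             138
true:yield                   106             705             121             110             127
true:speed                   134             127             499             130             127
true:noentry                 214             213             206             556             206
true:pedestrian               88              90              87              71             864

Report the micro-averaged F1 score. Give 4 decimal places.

0.5381

Micro-averaging pools counts across classes: ΣTP=3063, ΣFP=2629, ΣFN=2629.
Micro-F1 score = 2·TP/(2·TP+FP+FN) on pooled counts = 0.5381 (equals overall accuracy in single-label multiclass).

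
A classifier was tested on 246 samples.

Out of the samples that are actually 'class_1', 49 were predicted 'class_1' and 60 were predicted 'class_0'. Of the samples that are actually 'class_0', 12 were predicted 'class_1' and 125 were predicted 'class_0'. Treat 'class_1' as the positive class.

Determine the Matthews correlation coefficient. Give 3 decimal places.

0.416

MCC = (TP·TN − FP·FN) / √((TP+FP)(TP+FN)(TN+FP)(TN+FN))
Numerator = 49·125 − 12·60 = 5405
Denominator = √(61·109·137·185) = √168518905 = 12981.4832
MCC = 5405 / 12981.4832 = 0.416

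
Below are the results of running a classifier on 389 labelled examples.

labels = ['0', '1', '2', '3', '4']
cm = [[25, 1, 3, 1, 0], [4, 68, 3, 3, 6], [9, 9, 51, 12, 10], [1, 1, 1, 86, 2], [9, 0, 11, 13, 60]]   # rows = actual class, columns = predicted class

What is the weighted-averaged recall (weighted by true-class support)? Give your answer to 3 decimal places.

Per-class recall (TP/(TP+FN)):
  0: TP=25, FN=1+3+1+0=5 → 25/30 = 0.8333
  1: TP=68, FN=4+3+3+6=16 → 68/84 = 0.8095
  2: TP=51, FN=9+9+12+10=40 → 51/91 = 0.5604
  3: TP=86, FN=1+1+1+2=5 → 86/91 = 0.9451
  4: TP=60, FN=9+0+11+13=33 → 60/93 = 0.6452
Weighted-recall = Σ (supportᵢ/N)·recallᵢ with N=389: (30/389)·0.8333 + (84/389)·0.8095 + (91/389)·0.5604 + (91/389)·0.9451 + (93/389)·0.6452 = 0.746

0.746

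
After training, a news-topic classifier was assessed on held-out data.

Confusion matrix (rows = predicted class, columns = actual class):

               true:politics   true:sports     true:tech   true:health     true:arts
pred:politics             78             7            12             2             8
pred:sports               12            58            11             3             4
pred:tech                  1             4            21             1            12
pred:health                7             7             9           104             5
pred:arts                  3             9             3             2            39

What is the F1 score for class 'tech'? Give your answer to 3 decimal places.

Treat 'tech' as positive and all other classes as negative.
F1 score = 2·TP/(2·TP+FP+FN).
tech: TP=21, FP=1+4+1+12=18, FN=12+11+9+3=35 → 42/95 = 0.4421

0.442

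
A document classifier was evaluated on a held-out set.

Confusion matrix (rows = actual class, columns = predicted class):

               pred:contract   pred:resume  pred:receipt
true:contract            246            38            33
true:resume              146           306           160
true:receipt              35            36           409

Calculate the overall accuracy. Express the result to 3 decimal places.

Accuracy = trace / total = (246+306+409=961) / 1409 = 961/1409 = 0.682

0.682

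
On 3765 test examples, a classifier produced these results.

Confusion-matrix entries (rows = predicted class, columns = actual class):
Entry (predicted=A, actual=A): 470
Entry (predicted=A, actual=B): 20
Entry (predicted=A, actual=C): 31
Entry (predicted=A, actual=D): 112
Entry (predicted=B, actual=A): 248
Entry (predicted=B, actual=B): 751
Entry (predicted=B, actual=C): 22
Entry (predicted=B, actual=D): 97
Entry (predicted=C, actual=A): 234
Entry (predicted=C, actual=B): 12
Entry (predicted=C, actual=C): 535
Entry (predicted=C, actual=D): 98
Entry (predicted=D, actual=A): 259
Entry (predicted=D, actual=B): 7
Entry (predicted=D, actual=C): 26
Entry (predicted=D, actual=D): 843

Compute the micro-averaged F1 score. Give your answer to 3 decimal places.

0.690

Micro-averaging pools counts across classes: ΣTP=2599, ΣFP=1166, ΣFN=1166.
Micro-F1 score = 2·TP/(2·TP+FP+FN) on pooled counts = 0.690 (equals overall accuracy in single-label multiclass).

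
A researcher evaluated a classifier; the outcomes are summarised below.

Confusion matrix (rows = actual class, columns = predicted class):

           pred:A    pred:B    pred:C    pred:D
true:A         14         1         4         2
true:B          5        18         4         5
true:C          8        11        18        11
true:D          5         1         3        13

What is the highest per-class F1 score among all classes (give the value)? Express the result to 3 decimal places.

Per-class F1 score (2·TP/(2·TP+FP+FN)):
  A: TP=14, FP=5+8+5=18, FN=1+4+2=7 → 28/53 = 0.5283
  B: TP=18, FP=1+11+1=13, FN=5+4+5=14 → 36/63 = 0.5714
  C: TP=18, FP=4+4+3=11, FN=8+11+11=30 → 36/77 = 0.4675
  D: TP=13, FP=2+5+11=18, FN=5+1+3=9 → 26/53 = 0.4906
Highest is class 'B' with F1 score = 0.571.

0.571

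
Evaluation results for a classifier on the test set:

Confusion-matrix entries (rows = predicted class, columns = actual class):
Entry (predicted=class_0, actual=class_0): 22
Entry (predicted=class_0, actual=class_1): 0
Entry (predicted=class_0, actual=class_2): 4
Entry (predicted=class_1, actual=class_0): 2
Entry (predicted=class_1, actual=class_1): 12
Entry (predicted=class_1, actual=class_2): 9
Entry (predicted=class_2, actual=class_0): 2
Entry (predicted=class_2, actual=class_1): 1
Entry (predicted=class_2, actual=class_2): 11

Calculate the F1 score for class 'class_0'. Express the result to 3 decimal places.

Take TP from the diagonal, FP from the rest of the 'class_0' prediction marginal, FN from the rest of the 'class_0' actual marginal.
F1 score = 2·TP/(2·TP+FP+FN).
class_0: TP=22, FP=0+4=4, FN=2+2=4 → 44/52 = 0.8462

0.846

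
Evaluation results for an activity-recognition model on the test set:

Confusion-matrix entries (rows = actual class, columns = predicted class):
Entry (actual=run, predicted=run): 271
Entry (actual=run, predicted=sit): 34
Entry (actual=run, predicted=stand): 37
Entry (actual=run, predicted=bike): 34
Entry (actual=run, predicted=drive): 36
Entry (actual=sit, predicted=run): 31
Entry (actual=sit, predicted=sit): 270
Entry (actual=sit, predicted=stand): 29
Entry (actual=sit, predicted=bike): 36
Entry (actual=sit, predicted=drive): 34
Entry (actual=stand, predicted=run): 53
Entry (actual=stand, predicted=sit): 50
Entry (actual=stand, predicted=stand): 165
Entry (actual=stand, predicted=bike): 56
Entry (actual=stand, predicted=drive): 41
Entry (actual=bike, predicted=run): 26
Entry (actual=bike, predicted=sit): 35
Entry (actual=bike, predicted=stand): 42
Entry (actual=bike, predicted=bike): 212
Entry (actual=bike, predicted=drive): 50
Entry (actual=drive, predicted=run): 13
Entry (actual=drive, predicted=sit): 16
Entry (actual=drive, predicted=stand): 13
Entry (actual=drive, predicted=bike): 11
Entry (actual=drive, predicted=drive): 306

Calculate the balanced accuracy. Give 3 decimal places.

Balanced accuracy = mean of per-class recall.
  run: recall = 271/412 = 0.6578
  sit: recall = 270/400 = 0.6750
  stand: recall = 165/365 = 0.4521
  bike: recall = 212/365 = 0.5808
  drive: recall = 306/359 = 0.8524
Mean = (0.6578 + 0.6750 + 0.4521 + 0.5808 + 0.8524) / 5 = 0.644

0.644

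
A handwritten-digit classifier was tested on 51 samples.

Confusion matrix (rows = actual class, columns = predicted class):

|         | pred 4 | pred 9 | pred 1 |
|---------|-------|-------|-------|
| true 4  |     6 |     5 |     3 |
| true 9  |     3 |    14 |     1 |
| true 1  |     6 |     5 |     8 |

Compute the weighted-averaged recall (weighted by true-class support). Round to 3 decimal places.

Per-class recall (TP/(TP+FN)):
  4: TP=6, FN=5+3=8 → 6/14 = 0.4286
  9: TP=14, FN=3+1=4 → 14/18 = 0.7778
  1: TP=8, FN=6+5=11 → 8/19 = 0.4211
Weighted-recall = Σ (supportᵢ/N)·recallᵢ with N=51: (14/51)·0.4286 + (18/51)·0.7778 + (19/51)·0.4211 = 0.549

0.549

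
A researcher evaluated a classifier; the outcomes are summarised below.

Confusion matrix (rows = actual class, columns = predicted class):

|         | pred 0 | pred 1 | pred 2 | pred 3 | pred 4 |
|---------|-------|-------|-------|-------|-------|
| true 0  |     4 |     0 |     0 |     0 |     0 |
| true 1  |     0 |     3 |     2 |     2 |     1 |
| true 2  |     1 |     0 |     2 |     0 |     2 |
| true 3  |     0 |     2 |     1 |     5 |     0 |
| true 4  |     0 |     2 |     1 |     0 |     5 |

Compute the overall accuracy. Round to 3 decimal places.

0.576

Accuracy = trace / total = (4+3+2+5+5=19) / 33 = 19/33 = 0.576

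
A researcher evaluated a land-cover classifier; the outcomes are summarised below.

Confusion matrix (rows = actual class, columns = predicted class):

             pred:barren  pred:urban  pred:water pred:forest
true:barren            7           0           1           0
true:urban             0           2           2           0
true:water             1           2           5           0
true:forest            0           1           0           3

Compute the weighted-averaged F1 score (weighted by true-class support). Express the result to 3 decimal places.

0.717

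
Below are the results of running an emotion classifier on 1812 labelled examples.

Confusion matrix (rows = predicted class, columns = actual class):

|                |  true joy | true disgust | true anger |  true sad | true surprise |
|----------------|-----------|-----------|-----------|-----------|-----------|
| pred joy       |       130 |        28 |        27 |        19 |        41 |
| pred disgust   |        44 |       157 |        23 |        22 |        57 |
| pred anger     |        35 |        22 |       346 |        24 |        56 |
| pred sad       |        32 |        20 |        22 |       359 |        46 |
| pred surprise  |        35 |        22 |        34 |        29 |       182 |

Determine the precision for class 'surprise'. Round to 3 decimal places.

Treat 'surprise' as positive and all other classes as negative.
precision = TP/(TP+FP).
surprise: TP=182, FP=35+22+34+29=120 → 182/302 = 0.6026

0.603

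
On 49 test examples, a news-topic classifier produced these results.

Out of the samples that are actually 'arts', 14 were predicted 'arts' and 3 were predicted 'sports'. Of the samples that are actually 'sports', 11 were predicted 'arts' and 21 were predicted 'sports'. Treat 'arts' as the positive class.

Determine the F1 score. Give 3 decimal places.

Precision = TP/(TP+FP) = 14/25 = 0.5600
Recall = TP/(TP+FN) = 14/17 = 0.8235
F1 = 2·TP/(2·TP+FP+FN) = 28/42 = 0.667

0.667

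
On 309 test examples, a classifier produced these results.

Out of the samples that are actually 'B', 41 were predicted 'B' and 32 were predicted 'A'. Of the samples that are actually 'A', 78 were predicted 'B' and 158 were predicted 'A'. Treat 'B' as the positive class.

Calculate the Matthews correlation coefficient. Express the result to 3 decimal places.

MCC = (TP·TN − FP·FN) / √((TP+FP)(TP+FN)(TN+FP)(TN+FN))
Numerator = 41·158 − 78·32 = 3982
Denominator = √(119·73·236·190) = √389525080 = 19736.3897
MCC = 3982 / 19736.3897 = 0.202

0.202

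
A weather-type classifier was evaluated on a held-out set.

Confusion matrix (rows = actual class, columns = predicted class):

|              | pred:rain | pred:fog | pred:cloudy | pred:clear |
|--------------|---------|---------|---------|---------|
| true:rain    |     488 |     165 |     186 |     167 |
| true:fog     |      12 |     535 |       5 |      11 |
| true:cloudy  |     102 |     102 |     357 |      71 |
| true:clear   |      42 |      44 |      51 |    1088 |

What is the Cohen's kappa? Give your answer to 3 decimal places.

0.618

Observed agreement pₒ = trace/N = 2468/3426 = 0.7204
Expected agreement pₑ = Σ (rowᵢ·colᵢ)/N² = (1006·644 + 563·846 + 632·599 + 1225·1337)/3426² = 0.2676
κ = (pₒ − pₑ)/(1 − pₑ) = (0.7204 − 0.2676)/(1 − 0.2676) = 0.618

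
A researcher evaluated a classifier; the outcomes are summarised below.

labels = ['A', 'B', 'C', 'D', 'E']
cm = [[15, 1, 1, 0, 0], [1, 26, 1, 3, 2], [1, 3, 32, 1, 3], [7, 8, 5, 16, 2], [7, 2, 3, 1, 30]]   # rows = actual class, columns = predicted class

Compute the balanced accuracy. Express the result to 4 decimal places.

0.7178

Balanced accuracy = mean of per-class recall.
  A: recall = 15/17 = 0.88235
  B: recall = 26/33 = 0.78788
  C: recall = 32/40 = 0.80000
  D: recall = 16/38 = 0.42105
  E: recall = 30/43 = 0.69767
Mean = (0.88235 + 0.78788 + 0.80000 + 0.42105 + 0.69767) / 5 = 0.7178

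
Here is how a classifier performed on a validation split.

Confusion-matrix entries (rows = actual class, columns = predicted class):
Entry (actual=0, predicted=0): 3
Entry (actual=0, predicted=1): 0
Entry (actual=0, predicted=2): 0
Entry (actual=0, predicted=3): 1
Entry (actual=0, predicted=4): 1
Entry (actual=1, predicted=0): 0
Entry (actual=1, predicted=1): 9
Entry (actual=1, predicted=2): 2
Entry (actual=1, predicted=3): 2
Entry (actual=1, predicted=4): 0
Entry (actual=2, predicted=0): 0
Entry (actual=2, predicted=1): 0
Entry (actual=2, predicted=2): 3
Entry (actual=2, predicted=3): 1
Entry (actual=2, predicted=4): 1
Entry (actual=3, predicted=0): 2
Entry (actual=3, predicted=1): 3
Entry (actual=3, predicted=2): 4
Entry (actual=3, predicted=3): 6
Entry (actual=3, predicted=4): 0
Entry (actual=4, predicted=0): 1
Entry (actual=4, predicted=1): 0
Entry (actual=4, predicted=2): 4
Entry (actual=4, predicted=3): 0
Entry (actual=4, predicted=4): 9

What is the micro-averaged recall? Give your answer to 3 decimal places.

0.577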